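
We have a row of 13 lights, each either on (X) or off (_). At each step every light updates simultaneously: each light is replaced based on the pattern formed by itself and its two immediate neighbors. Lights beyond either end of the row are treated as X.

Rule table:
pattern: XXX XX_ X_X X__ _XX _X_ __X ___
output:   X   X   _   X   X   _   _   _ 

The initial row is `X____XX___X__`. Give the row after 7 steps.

XX___XXX___X_
XXX__XXXX____
XXXX_XXXXX___
XXXX_XXXXXX__
XXXX_XXXXXXX_
XXXX_XXXXXXX_  (fixed point — unchanged through step 7)

XXXX_XXXXXXX_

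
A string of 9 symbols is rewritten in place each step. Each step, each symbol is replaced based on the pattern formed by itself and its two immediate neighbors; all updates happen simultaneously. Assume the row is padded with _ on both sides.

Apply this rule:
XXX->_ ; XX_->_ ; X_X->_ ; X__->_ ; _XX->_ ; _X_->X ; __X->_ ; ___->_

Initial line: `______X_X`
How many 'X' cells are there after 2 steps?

step 1: ______X_X  (fixed point — unchanged through step 2)
count of X: 2

2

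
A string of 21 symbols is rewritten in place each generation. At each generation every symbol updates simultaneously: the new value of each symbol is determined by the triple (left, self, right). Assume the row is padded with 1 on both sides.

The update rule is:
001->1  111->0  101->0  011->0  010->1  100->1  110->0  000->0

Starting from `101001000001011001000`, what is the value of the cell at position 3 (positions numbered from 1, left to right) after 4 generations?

001111100011000111101
110000010100101000000
001000110111101100001
111101000000000010010
position 3 holds 1

1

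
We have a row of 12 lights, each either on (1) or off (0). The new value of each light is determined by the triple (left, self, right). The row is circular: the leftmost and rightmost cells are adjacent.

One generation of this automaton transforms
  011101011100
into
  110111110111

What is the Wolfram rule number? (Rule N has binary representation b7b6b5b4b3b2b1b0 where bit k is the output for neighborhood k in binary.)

position 2: 111 → 0  (bit 7 = 0)
position 3: 110 → 1  (bit 6 = 1)
position 4: 101 → 1  (bit 5 = 1)
position 10: 100 → 1  (bit 4 = 1)
position 1: 011 → 1  (bit 3 = 1)
position 5: 010 → 1  (bit 2 = 1)
position 0: 001 → 1  (bit 1 = 1)
position 11: 000 → 1  (bit 0 = 1)
bits b7..b0 = 01111111 = 127

127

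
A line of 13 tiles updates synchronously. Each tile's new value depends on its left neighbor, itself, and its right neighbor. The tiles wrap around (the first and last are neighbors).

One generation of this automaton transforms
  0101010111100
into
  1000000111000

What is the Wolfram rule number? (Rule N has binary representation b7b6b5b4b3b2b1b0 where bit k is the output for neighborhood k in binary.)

position 8: 111 → 1  (bit 7 = 1)
position 10: 110 → 0  (bit 6 = 0)
position 2: 101 → 0  (bit 5 = 0)
position 11: 100 → 0  (bit 4 = 0)
position 7: 011 → 1  (bit 3 = 1)
position 1: 010 → 0  (bit 2 = 0)
position 0: 001 → 1  (bit 1 = 1)
position 12: 000 → 0  (bit 0 = 0)
bits b7..b0 = 10001010 = 138

138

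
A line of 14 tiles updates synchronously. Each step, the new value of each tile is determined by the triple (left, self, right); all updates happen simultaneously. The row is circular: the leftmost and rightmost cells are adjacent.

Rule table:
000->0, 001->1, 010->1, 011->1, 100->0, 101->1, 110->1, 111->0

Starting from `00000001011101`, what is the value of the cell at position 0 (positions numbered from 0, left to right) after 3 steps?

0

00000011110111
00000110011101
00001110110111
position 0 holds 0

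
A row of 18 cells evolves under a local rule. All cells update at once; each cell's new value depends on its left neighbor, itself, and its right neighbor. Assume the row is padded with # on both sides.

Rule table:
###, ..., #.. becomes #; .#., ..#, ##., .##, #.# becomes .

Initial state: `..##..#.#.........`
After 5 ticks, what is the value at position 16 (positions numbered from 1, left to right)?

#

#...#....########.
.##..###..######..
...#..#.#..####.#.
##..#....#..##....
#.#..###..#...###.
position 16 holds #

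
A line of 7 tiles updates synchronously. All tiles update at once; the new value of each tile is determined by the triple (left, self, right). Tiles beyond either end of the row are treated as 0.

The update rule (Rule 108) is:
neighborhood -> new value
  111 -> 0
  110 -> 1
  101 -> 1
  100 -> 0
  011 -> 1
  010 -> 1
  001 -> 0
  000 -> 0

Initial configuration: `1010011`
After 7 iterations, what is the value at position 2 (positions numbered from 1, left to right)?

1

1110011
1010011  (repeats iteration 0; period 2)
iteration 7: 1110011
position 2 holds 1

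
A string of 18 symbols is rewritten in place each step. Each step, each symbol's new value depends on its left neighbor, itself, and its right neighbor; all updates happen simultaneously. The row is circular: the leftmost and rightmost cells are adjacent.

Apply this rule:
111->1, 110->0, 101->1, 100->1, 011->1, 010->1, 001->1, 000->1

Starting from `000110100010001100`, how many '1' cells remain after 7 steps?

16

111101111111111011
111011111111110111
110111111111101111
101111111111011111
011111111110111111
111111111101111110
111111111011111101
count of 1: 16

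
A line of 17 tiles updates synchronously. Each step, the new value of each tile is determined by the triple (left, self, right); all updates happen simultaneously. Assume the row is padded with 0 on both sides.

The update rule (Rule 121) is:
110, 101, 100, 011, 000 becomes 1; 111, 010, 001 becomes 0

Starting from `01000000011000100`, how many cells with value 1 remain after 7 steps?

step 1: 00111111011110011
step 2: 10100001110011011
step 3: 01011101011011111
step 4: 00110110111110001
step 5: 10111111100011100
step 6: 01100000111010111
step 7: 01111110101101101
count of 1: 12

12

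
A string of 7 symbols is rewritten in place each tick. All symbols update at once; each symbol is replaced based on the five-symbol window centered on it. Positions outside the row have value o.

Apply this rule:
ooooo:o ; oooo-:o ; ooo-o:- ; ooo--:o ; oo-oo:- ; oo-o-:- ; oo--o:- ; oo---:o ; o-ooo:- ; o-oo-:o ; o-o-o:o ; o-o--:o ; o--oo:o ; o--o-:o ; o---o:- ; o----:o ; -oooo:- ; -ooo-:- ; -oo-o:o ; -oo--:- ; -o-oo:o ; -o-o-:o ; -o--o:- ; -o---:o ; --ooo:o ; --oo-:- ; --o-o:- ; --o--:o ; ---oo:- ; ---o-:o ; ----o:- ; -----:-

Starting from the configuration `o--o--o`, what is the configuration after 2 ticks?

--oo---

o-oo-oo
--oo---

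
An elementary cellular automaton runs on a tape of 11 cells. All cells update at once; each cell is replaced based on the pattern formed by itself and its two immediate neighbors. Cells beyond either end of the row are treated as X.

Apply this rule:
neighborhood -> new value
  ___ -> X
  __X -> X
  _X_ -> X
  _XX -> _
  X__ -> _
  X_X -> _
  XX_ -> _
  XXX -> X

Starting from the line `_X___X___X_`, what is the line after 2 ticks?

_X__X___X__

_X_XXX_XXX_
_X__X___X__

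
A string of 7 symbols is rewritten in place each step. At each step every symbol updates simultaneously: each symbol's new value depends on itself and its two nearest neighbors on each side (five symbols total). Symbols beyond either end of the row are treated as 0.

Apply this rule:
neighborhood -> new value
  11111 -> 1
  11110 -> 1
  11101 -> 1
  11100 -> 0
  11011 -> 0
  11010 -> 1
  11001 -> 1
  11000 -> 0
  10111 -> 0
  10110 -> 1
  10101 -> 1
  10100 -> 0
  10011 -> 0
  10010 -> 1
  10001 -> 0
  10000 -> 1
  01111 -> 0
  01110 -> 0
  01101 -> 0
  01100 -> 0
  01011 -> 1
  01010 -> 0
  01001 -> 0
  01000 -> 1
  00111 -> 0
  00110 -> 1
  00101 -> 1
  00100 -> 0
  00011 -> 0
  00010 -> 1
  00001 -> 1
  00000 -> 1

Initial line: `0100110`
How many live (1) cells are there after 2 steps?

4

step 1: 1000100
step 2: 0101011
count of 1: 4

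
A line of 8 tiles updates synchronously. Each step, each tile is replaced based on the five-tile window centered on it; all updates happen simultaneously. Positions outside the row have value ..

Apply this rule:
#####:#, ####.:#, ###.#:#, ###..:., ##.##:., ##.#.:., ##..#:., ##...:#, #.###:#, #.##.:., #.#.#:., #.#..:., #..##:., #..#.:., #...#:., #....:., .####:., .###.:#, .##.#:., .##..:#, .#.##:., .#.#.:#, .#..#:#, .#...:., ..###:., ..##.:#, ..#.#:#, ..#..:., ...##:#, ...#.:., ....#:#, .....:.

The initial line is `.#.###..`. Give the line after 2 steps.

.#.##.#.
.#......

.#......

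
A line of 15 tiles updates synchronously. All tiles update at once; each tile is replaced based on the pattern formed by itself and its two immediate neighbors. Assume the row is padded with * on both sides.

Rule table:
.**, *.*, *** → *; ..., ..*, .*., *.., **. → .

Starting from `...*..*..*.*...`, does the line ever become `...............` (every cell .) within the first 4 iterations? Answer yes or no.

..........*....
...............
all cells are . at iteration 2

yes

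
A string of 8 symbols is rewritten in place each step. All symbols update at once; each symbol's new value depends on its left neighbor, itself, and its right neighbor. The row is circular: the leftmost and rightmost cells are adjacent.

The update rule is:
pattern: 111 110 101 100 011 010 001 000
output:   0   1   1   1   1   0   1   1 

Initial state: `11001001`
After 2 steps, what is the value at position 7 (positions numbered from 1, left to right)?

step 1: 01110111
step 2: 11011101
position 7 holds 0

0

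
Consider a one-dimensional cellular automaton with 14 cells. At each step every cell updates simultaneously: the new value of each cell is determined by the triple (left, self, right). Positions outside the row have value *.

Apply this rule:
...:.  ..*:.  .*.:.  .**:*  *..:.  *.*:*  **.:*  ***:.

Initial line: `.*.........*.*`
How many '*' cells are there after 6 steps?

2

*...........**
*...........*.
*............*
*............*  (fixed point — unchanged through step 6)
count of *: 2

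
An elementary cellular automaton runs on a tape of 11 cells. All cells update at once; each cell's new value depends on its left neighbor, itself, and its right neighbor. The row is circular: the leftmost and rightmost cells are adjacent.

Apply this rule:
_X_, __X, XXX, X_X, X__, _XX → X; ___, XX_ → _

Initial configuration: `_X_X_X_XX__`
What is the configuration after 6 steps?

XXXXXXXX_X_
XXXXXXX_XXX
XXXXXX_XXXX
XXXXX_XXXXX
XXXX_XXXXXX
XXX_XXXXXXX

XXX_XXXXXXX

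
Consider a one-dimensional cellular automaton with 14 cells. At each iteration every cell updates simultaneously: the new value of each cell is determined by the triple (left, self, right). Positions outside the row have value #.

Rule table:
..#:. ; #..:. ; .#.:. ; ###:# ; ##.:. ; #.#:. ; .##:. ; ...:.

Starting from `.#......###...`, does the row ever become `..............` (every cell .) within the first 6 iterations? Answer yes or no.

iteration 1: .........#....
iteration 2: ..............
all cells are . at iteration 2

yes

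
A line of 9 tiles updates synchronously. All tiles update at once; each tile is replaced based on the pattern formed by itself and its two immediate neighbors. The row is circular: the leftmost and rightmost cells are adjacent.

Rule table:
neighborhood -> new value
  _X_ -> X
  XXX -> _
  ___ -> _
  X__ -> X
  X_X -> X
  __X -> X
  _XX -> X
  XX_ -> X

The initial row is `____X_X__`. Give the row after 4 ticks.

tick 1: ___XXXXX_
tick 2: __XX___XX
tick 3: XXXXX_XXX
tick 4: ____XXX__

____XXX__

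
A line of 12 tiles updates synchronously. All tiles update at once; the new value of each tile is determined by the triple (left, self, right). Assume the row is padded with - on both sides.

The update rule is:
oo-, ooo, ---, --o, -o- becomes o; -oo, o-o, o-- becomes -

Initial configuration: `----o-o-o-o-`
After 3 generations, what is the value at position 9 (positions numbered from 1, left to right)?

ooooo-o-o-o-
-oooo-o-o-o-
o-ooo-o-o-o-
position 9 holds o

o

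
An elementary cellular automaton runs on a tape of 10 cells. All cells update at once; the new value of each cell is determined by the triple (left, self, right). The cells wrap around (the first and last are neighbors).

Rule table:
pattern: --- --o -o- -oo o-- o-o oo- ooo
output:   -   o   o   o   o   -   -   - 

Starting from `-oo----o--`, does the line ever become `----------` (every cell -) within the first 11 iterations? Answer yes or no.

iteration 1: oo-o--ooo-
iteration 2: o--oooo---
iteration 3: oooo---o-o
iteration 4: ----o-oo-o
iteration 5: o--oo-o--o
iteration 6: -ooo--oooo
iteration 7: -o--ooo---
iteration 8: ooooo--o--
iteration 9: o----ooooo
iteration 10: -o--oo----
iteration 11: ooooo-o---
iteration 11 is ooooo-o---, still not uniform -

no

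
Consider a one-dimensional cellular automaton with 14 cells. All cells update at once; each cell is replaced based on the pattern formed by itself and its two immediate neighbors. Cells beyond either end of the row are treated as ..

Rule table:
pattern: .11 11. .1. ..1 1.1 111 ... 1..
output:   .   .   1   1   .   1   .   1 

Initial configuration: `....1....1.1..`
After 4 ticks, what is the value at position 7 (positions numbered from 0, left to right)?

...111..11.11.
..1.1.11.....1
.11.1...1...11
1...11.111.1..
position 7 holds 1

1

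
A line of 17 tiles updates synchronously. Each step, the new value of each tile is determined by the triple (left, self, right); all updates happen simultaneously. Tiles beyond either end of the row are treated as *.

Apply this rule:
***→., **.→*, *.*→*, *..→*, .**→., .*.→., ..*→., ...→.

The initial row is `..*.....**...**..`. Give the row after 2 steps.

*..*.....**...**.
**..*.....**...**

**..*.....**...**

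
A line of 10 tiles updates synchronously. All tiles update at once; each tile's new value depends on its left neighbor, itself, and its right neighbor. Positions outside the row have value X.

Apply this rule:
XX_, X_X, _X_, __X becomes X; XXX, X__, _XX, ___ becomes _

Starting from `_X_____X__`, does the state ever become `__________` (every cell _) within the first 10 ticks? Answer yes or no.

no

tick 1: XX____XX_X
tick 2: _X___X_XX_
tick 3: XX__XXX_XX
tick 4: _X_X__XX__
tick 5: XXXX_X_X_X
tick 6: ___XXXXXX_
tick 7: __X_____XX
tick 8: _XX____X__
tick 9: X_X___XX_X
tick 10: XXX__X_XX_
tick 10 is XXX__X_XX_, still not uniform _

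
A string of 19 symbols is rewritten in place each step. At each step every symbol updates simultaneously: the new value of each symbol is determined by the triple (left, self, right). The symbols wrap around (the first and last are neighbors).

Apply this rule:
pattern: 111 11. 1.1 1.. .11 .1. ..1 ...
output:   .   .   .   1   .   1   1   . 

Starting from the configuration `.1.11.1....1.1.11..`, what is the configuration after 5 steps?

1......1......1.1..

step 1: 11....11..11.1...1.
step 2: ..1..1..11...11.11.
step 3: .1111111..1.1.....1
step 4: ........111.11...11
step 5: 1......1......1.1..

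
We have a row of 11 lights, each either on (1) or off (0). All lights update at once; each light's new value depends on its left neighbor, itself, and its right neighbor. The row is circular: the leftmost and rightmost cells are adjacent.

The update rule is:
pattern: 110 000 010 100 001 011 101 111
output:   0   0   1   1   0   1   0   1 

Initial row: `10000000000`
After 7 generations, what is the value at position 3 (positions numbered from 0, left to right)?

11000000000
10100000000
10110000000
10101000000
10101100000
10101010000
10101011000
position 3 holds 0

0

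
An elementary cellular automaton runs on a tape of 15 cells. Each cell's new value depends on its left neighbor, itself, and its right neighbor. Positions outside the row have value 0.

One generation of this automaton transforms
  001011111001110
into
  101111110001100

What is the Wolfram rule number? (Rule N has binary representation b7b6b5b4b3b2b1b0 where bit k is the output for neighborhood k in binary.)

173

position 5: 111 → 1  (bit 7 = 1)
position 8: 110 → 0  (bit 6 = 0)
position 3: 101 → 1  (bit 5 = 1)
position 9: 100 → 0  (bit 4 = 0)
position 4: 011 → 1  (bit 3 = 1)
position 2: 010 → 1  (bit 2 = 1)
position 1: 001 → 0  (bit 1 = 0)
position 0: 000 → 1  (bit 0 = 1)
bits b7..b0 = 10101101 = 173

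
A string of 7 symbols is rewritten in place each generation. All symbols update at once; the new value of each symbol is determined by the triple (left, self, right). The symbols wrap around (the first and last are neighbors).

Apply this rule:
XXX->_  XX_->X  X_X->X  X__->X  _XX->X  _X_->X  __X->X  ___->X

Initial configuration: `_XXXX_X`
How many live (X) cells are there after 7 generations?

5

XX__XXX
_XXXX__
XX__XXX  (repeats generation 1; period 2)
generation 7: XX__XXX
count of X: 5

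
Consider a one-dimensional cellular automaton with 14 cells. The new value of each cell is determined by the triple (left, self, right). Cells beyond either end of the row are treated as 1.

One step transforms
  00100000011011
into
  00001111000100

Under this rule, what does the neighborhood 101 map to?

1

At position 11 the neighborhood is 101; the next row has 1 there.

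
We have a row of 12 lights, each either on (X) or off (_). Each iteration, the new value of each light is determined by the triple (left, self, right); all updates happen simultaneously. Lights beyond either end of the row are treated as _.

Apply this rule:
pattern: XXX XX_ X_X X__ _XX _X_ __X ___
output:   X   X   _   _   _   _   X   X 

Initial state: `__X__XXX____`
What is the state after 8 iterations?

iteration 1: XX__X_XX_XXX
iteration 2: _X_X___X__XX
iteration 3: X____XX__X_X
iteration 4: __XXX_X_X___
iteration 5: XX_XX_____XX
iteration 6: _X__X_XXXX_X
iteration 7: X__X___XXX__
iteration 8: __X__XX_XX_X

__X__XX_XX_X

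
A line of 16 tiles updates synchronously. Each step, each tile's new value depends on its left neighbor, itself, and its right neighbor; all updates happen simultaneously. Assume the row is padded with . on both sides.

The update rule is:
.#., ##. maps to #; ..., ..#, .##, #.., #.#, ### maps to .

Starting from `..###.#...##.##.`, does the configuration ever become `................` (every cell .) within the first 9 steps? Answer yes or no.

no

....#.#....#..#.
....#.#....#..#.  (fixed point — unchanged through step 9)
step 9 is ....#.#....#..#., still not uniform .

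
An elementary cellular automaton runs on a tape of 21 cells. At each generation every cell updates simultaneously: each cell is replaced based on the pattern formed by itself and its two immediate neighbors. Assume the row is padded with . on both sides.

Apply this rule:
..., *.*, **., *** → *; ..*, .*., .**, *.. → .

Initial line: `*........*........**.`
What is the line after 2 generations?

*..*****.*..*****....

generation 1: ..******...******..*.
generation 2: *..*****.*..*****....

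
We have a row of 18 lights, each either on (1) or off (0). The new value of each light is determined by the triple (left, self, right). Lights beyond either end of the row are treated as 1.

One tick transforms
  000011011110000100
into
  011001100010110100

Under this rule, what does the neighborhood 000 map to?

At position 1 the neighborhood is 000; the next row has 1 there.

1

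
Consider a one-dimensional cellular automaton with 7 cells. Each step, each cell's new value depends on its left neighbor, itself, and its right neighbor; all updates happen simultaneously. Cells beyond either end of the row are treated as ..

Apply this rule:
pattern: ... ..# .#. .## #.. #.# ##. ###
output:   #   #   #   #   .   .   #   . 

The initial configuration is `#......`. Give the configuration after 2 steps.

step 1: #.#####
step 2: #.#...#

#.#...#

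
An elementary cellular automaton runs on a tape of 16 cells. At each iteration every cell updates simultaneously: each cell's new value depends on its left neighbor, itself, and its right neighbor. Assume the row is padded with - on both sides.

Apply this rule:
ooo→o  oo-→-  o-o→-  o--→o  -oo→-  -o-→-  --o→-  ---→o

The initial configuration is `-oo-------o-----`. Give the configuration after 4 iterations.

---oooooo--ooooo
oo--oooo-o--ooo-
--o--oo---o--o-o
o--o---oo--o----

o--o---oo--o----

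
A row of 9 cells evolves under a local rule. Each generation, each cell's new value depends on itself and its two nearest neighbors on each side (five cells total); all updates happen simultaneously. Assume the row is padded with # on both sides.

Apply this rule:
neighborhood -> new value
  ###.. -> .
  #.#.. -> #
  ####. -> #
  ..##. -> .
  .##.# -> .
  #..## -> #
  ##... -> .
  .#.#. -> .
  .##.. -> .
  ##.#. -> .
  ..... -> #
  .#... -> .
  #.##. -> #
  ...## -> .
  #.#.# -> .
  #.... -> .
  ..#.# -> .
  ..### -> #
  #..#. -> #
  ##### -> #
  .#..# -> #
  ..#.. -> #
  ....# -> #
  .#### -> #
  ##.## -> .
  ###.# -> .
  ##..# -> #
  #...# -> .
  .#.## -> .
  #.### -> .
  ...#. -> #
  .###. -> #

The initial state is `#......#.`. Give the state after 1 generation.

...####..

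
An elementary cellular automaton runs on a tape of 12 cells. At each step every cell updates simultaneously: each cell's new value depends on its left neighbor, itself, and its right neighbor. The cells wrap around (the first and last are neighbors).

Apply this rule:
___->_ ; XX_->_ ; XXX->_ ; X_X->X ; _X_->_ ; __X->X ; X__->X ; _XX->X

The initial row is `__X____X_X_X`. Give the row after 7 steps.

X_X_X_XX_X_X

step 1: XX_X__X_X_X_
step 2: X_X_XX_X_X_X
step 3: _X_XX_X_X_XX
step 4: X_XX_X_X_XX_
step 5: _XX_X_X_XX_X
step 6: XX_X_X_XX_X_
step 7: X_X_X_XX_X_X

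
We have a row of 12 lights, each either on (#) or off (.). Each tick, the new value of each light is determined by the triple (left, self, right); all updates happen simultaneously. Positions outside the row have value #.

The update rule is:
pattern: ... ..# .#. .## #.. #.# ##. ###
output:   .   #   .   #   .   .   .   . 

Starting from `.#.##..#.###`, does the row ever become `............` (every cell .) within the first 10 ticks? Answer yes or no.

...#..#..#..
..#..#..#..#
.#..#..#..##
...#..#..##.
..#..#..##..
.#..#..##..#
...#..##..##
..#..##..##.
.#..##..##..
...##..##..#
tick 10 is ...##..##..#, still not uniform .

no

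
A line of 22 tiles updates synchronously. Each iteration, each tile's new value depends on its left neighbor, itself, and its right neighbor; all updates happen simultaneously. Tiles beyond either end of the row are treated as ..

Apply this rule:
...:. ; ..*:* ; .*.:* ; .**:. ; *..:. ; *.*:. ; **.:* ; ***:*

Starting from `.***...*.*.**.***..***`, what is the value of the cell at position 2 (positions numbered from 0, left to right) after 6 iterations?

.

*.**..**.*..*..**.*.**
*..*.*.*.*.**.*.*.*..*
*.**.*.*.*..*.*.*.*.**
*..*.*.*.*.**.*.*.*..*  (repeats iteration 2; period 2)
iteration 6: *..*.*.*.*.**.*.*.*..*
position 2 holds .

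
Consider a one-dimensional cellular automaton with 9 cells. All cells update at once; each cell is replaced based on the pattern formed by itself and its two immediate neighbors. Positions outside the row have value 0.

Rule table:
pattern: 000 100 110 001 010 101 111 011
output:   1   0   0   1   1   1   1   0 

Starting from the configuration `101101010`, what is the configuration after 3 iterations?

111110001

iteration 1: 110011110
iteration 2: 000101100
iteration 3: 111110001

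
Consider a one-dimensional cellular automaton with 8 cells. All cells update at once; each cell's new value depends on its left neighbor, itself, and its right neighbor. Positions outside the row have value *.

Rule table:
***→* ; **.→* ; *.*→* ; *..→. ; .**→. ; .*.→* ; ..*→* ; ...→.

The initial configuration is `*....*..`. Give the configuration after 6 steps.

step 1: *...**.*
step 2: *..*.**.
step 3: *.***.**
step 4: **.***.*
step 5: ***.***.
step 6: ****.***

****.***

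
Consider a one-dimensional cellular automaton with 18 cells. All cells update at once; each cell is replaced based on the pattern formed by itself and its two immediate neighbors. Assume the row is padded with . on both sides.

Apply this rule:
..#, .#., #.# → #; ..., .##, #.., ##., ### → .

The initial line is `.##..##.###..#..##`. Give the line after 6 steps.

#...#..#....##.#..
#..##.##...#..##..
#.#..#....##.#....
###.##...#..##....
...#....##.#......
..##...#..##......

..##...#..##......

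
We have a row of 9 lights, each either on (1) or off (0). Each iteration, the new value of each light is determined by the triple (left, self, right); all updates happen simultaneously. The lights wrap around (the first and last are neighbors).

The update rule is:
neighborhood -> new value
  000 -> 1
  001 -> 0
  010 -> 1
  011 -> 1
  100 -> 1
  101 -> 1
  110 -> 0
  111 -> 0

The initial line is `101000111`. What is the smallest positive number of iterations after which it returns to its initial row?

011110100
010001111
111101000
100011110
111010001
000111101
110100011
001111010
101000111

9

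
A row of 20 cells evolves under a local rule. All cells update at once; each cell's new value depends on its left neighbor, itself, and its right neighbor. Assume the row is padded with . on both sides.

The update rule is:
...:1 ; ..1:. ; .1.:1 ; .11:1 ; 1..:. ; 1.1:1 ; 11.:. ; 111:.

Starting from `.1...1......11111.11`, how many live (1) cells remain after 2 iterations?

.1.1.1.1111.1....11.
.1111111...11.11.1..
count of 1: 12

12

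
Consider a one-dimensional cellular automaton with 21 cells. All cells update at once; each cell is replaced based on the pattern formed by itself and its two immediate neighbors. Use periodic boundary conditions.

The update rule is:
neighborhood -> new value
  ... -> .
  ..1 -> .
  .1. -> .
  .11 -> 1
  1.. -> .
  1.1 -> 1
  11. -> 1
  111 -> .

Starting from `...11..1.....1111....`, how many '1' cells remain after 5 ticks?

...11........1..1....
...11................
...11................  (fixed point — unchanged through tick 5)
count of 1: 2

2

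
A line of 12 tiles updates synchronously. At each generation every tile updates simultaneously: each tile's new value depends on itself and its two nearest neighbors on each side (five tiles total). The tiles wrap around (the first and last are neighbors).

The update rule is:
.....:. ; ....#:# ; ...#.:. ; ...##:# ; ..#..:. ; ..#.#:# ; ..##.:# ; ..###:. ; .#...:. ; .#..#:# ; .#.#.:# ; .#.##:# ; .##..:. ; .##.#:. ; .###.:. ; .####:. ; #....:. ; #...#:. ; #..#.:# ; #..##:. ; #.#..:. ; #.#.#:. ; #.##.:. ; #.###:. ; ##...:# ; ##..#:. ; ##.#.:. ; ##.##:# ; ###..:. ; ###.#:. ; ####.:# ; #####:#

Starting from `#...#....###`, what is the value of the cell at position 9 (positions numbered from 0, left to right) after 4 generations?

.

.#.....##..#
#....###..##
.#.##.......
.##..#.....#
position 9 holds .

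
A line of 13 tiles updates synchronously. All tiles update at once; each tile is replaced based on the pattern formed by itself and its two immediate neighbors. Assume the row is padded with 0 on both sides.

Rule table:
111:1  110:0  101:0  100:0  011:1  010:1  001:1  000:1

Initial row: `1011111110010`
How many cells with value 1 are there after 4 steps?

1011111100110
1011111001100
1011110011001
1011100110011
count of 1: 8

8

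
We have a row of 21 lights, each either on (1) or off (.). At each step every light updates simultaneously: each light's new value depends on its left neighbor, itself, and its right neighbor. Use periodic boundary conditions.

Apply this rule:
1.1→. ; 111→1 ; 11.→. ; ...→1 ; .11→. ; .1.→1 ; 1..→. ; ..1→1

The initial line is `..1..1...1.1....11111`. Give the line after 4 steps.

step 1: .11.11.111.1.111.111.
step 2: 1.......1..1..1...1..
step 3: 1.1111111.11.11.111.1
step 4: ...11111.........1...

...11111.........1...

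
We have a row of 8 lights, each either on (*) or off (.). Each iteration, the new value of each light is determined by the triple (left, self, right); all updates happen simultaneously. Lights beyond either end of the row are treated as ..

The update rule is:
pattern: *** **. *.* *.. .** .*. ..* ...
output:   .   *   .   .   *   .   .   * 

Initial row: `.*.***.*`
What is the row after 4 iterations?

...*.*..
**.....*
**.***..
**.*.*.*

**.*.*.*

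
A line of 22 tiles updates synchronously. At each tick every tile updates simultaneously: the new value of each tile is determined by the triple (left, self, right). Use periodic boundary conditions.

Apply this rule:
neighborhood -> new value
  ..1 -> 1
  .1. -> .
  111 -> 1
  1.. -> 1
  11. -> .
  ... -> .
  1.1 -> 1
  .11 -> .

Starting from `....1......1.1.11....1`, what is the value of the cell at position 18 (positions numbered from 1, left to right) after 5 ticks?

1..1.1....1.1.1..1..1.
.11.1.1..1.1.1.11.11.1
1..1.1.11.1.1.1..1..1.
.11.1.1..1.1.1.11.11.1  (repeats tick 2; period 2)
tick 5: 1..1.1.11.1.1.1..1..1.
position 18 holds 1

1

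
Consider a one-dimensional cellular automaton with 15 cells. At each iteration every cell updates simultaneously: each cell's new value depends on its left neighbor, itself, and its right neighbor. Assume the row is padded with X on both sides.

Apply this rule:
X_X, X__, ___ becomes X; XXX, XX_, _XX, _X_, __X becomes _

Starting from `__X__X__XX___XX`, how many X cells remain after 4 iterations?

X__X__X___XX___
_X__X__XX___XX_
X_X__X___XX___X
_X_X__XX___XX__
count of X: 6

6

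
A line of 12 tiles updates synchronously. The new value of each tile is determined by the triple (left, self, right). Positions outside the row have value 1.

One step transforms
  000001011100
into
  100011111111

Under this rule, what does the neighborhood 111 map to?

1

At position 8 the neighborhood is 111; the next row has 1 there.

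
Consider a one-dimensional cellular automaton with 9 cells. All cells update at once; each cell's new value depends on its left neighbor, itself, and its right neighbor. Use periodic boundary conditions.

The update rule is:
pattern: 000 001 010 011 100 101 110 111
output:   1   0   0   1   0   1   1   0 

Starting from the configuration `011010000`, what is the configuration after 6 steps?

101000010

011100111
110100101
011000011
111011011
001111110
101000010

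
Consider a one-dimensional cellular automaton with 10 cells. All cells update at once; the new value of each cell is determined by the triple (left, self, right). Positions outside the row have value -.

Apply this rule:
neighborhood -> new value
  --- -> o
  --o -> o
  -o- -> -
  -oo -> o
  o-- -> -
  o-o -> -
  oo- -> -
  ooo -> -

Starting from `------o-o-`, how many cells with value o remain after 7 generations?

7

oooooo----
o------ooo
--oooooo--
ooo------o
o---ooooo-
--ooo-----
ooo---oooo
count of o: 7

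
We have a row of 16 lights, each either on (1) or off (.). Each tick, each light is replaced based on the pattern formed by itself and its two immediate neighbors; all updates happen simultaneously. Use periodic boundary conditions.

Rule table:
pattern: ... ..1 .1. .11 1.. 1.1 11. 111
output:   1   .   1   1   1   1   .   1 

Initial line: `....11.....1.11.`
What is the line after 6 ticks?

111.1.1111.111.1
11.111111.111.11
1.111111.111.111
.111111.111.1111
111111.111.1111.
11111.111.1111.1

11111.111.1111.1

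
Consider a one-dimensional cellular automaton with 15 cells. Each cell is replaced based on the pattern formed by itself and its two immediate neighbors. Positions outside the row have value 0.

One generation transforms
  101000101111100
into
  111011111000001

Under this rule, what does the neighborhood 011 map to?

At position 8 the neighborhood is 011; the next row has 1 there.

1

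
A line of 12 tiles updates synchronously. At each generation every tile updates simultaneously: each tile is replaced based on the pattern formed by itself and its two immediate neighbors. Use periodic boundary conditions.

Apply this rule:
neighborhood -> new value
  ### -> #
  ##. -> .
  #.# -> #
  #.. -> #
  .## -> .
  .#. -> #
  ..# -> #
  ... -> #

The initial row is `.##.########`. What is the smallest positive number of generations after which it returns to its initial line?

14

generation 1: #..#.######.
generation 2: #####.####.#
generation 3: ####.#.##.#.
generation 4: .##.###..###
generation 5: #..#.#.##.#.
generation 6: #######..###
generation 7: ######.##.##
generation 8: #####.#..#.#
generation 9: ####.######.
generation 10: .##.#.####.#
generation 11: #..###.##.##
generation 12: .##.#.#..#.#
generation 13: #..#########
generation 14: .##.########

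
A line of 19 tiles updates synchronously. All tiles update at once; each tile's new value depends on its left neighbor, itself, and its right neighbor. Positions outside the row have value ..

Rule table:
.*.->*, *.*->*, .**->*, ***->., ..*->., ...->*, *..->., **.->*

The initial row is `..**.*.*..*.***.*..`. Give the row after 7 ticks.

tick 1: *.******..***.***.*
tick 2: ***....*..*.***.***
tick 3: *.*.**.*..***.***.*
tick 4: ********..*.***.***
tick 5: *......*..***.***.*
tick 6: *.****.*..*.***.***
tick 7: ***..***..***.***.*

***..***..***.***.*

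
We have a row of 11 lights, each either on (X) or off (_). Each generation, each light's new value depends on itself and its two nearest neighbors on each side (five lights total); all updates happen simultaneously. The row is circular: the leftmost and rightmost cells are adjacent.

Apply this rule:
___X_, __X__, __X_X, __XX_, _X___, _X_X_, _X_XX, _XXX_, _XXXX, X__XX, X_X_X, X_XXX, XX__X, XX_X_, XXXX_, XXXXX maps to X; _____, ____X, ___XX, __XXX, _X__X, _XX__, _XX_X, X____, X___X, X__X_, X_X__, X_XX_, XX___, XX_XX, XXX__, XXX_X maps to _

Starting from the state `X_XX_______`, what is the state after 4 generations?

XX________X
X__________
XX________X  (repeats generation 1; period 2)
generation 4: X__________

X__________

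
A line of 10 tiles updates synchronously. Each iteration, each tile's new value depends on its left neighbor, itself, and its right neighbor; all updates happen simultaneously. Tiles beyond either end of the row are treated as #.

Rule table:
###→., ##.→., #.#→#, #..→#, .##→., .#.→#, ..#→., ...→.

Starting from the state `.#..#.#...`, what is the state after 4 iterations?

###.####..
...#....#.
#..##...##
.#...#....

.#...#....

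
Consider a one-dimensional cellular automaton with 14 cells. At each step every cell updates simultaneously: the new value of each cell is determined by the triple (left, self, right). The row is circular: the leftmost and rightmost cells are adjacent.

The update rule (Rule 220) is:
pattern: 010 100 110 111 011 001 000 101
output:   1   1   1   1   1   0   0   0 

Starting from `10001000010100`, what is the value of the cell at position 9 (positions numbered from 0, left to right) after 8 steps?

step 1: 11001100010110
step 2: 11101110010110
step 3: 11101111010110
step 4: 11101111010110  (fixed point — unchanged through step 8)
position 9 holds 1

1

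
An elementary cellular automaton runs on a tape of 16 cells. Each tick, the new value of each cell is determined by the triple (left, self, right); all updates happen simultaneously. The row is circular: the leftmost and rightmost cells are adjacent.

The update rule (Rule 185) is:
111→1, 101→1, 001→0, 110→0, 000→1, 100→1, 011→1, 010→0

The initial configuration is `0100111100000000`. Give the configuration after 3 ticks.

tick 1: 0010111011111111
tick 2: 1001110111111110
tick 3: 0101101111111101

0101101111111101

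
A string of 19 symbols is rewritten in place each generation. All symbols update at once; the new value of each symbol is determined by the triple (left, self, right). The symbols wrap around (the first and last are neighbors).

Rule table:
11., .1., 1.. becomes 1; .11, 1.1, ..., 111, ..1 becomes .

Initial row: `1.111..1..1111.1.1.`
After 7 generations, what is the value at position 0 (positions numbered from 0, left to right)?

1...11.11....1.1.1.
11...1..11...1.1.1.
.11..11..11..1.1.1.
..11..11..11.1.1.11
1..11..11..1.1.1..1
11..11..11.1.1.11..
.11..11..1.1.1..11.
position 0 holds .

.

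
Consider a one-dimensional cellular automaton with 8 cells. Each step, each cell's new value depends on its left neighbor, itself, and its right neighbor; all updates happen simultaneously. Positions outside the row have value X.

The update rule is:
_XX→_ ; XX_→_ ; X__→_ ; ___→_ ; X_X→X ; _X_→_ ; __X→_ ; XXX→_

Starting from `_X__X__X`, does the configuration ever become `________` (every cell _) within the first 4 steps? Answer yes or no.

X_______
________
all cells are _ at step 2

yes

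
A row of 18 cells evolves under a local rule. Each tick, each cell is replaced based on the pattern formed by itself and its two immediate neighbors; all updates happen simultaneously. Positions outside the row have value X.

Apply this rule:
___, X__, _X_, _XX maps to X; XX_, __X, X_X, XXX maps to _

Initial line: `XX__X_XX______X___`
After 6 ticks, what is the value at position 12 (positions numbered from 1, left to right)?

_

__X_X_X_XXXXX_XXX_
X_X_X_X_X_____X___
__X_X_X_XXXXX_XXX_  (repeats tick 1; period 2)
tick 6: X_X_X_X_X_____X___
position 12 holds _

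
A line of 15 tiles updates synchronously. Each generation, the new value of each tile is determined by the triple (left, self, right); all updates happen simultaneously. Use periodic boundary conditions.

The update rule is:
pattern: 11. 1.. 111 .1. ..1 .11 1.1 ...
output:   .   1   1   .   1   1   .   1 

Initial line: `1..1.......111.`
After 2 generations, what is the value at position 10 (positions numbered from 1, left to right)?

1

generation 1: .11.111111111..
generation 2: 11..11111111.11
position 10 holds 1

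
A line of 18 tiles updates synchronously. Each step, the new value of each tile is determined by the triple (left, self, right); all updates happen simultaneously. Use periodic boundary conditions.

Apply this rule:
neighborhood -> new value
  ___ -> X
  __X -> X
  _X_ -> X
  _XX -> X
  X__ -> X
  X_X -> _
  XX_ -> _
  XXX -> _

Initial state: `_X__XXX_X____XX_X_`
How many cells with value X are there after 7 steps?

13

step 1: XXXXX___XXXXXX__XX
step 2: _____XXXX_____XXX_
step 3: XXXXXX___XXXXXX__X
step 4: ______XXXX_____XXX
step 5: XXXXXXX___XXXXXX__
step 6: X______XXXX_____XX
step 7: _XXXXXXX___XXXXXX_
count of X: 13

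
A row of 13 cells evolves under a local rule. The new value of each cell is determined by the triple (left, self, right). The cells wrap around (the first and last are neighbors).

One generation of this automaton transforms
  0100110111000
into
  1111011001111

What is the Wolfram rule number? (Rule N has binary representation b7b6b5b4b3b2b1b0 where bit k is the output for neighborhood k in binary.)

119

position 8: 111 → 0  (bit 7 = 0)
position 5: 110 → 1  (bit 6 = 1)
position 6: 101 → 1  (bit 5 = 1)
position 2: 100 → 1  (bit 4 = 1)
position 4: 011 → 0  (bit 3 = 0)
position 1: 010 → 1  (bit 2 = 1)
position 0: 001 → 1  (bit 1 = 1)
position 11: 000 → 1  (bit 0 = 1)
bits b7..b0 = 01110111 = 119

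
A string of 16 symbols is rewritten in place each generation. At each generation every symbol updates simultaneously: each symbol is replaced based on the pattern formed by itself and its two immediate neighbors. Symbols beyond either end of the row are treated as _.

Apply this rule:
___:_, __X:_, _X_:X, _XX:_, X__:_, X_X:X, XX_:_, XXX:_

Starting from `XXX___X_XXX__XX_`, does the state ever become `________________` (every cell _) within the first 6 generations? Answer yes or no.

yes

generation 1: ______XX________
generation 2: ________________
all cells are _ at generation 2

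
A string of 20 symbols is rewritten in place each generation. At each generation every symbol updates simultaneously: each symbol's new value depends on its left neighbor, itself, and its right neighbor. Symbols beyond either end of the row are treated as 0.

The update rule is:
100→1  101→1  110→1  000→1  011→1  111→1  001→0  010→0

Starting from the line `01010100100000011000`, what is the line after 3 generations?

01001010111111111111

generation 1: 00101010011111011111
generation 2: 10010101011111111111
generation 3: 01001010111111111111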